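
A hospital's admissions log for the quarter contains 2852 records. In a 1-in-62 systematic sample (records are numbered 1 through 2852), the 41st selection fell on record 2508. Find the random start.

28

k = 62
r = 2508 − (41−1)×62 = 2508 − 2480 = 28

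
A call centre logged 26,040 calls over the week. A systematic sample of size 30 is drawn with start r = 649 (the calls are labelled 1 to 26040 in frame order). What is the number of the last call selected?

k = 26040/30 = 868
30th selection = r + (30−1)·k = 649 + 29×868 = 649 + 25172 = 25821

25821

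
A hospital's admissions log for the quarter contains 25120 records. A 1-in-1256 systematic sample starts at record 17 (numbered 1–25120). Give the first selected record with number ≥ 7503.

k = 1256
Steps past start: ⌈(7503 − 17)/1256⌉ = ⌈7486/1256⌉ = 6
Selected record: 17 + 6×1256 = 7553

7553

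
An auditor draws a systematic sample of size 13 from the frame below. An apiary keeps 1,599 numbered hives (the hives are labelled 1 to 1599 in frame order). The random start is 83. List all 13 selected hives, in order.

83, 206, 329, 452, 575, 698, 821, 944, 1067, 1190, 1313, 1436, 1559

k = N/n = 1599/13 = 123
hive 1: 83
hive 2: 83 + 123 = 206
hive 3: 206 + 123 = 329
hive 4: 329 + 123 = 452
hive 5: 452 + 123 = 575
hive 6: 575 + 123 = 698
hive 7: 698 + 123 = 821
hive 8: 821 + 123 = 944
hive 9: 944 + 123 = 1067
hive 10: 1067 + 123 = 1190
hive 11: 1190 + 123 = 1313
hive 12: 1313 + 123 = 1436
hive 13: 1436 + 123 = 1559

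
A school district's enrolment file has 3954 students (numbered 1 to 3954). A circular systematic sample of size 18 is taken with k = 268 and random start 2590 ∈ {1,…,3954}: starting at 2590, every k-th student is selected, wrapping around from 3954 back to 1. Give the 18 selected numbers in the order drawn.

2590, 2858, 3126, 3394, 3662, 3930, 244, 512, 780, 1048, 1316, 1584, 1852, 2120, 2388, 2656, 2924, 3192

Selection 1: 2590
Selection 2: 2590 + 268 = 2858
Selection 3: 2858 + 268 = 3126
Selection 4: 3126 + 268 = 3394
Selection 5: 3394 + 268 = 3662
Selection 6: 3662 + 268 = 3930
Selection 7: 3930 + 268 = 4198 → 4198 − 3954 = 244
Selection 8: 244 + 268 = 512
Selection 9: 512 + 268 = 780
Selection 10: 780 + 268 = 1048
Selection 11: 1048 + 268 = 1316
Selection 12: 1316 + 268 = 1584
Selection 13: 1584 + 268 = 1852
Selection 14: 1852 + 268 = 2120
Selection 15: 2120 + 268 = 2388
Selection 16: 2388 + 268 = 2656
Selection 17: 2656 + 268 = 2924
Selection 18: 2924 + 268 = 3192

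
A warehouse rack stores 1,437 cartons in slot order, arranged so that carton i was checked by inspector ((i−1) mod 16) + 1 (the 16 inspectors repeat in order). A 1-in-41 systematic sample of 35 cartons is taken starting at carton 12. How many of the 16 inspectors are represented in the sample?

16

Consecutive selections differ by k = 41, so their inspector numbers differ by 41 mod 16 = 9.
gcd(41, 16) = 1, so the sample visits 16/1 = 16 distinct residues mod 16.
Start 12 is inspector 12; the inspectors hit are 1, 2, 3, 4, 5, 6, 7, 8, 9, 10, 11, 12, 13, 14, 15, 16.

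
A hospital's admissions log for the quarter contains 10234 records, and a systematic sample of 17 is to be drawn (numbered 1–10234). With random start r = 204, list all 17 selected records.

204, 806, 1408, 2010, 2612, 3214, 3816, 4418, 5020, 5622, 6224, 6826, 7428, 8030, 8632, 9234, 9836

k = N/n = 10234/17 = 602
record 1: 204
record 2: 204 + 602 = 806
record 3: 806 + 602 = 1408
record 4: 1408 + 602 = 2010
record 5: 2010 + 602 = 2612
record 6: 2612 + 602 = 3214
record 7: 3214 + 602 = 3816
record 8: 3816 + 602 = 4418
record 9: 4418 + 602 = 5020
record 10: 5020 + 602 = 5622
record 11: 5622 + 602 = 6224
record 12: 6224 + 602 = 6826
record 13: 6826 + 602 = 7428
record 14: 7428 + 602 = 8030
record 15: 8030 + 602 = 8632
record 16: 8632 + 602 = 9234
record 17: 9234 + 602 = 9836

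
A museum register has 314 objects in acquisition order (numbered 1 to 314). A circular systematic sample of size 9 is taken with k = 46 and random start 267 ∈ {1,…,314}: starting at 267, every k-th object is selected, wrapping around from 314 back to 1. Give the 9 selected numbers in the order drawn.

Selection 1: 267
Selection 2: 267 + 46 = 313
Selection 3: 313 + 46 = 359 → 359 − 314 = 45
Selection 4: 45 + 46 = 91
Selection 5: 91 + 46 = 137
Selection 6: 137 + 46 = 183
Selection 7: 183 + 46 = 229
Selection 8: 229 + 46 = 275
Selection 9: 275 + 46 = 321 → 321 − 314 = 7

267, 313, 45, 91, 137, 183, 229, 275, 7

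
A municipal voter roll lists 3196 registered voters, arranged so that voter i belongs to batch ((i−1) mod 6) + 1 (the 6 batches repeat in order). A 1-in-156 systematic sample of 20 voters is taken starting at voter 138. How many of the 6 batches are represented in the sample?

Consecutive selections differ by k = 156, so their batch numbers differ by 156 mod 6 = 0.
gcd(156, 6) = 6, so the sample visits 6/6 = 1 distinct residues mod 6.
Start 138 is batch 6; the batches hit are 6.

1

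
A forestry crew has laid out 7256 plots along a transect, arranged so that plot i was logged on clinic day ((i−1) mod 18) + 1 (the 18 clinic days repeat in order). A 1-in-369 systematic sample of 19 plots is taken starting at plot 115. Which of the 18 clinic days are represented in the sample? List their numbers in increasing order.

Consecutive selections differ by k = 369, so their clinic day numbers differ by 369 mod 18 = 9.
gcd(369, 18) = 9, so the sample visits 18/9 = 2 distinct residues mod 18.
Start 115 is clinic day 7; the clinic days hit are 7, 16.

7, 16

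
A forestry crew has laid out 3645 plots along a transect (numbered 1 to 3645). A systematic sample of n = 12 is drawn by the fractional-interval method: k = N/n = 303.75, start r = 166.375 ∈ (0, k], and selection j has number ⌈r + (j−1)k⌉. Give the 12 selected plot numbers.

167, 471, 774, 1078, 1382, 1686, 1989, 2293, 2597, 2901, 3204, 3508

j=1: r + 0k = 166.375 → ⌈·⌉ = 167
j=2: r + 1k = 470.125 → ⌈·⌉ = 471
j=3: r + 2k = 773.875 → ⌈·⌉ = 774
j=4: r + 3k = 1077.625 → ⌈·⌉ = 1078
j=5: r + 4k = 1381.375 → ⌈·⌉ = 1382
j=6: r + 5k = 1685.125 → ⌈·⌉ = 1686
j=7: r + 6k = 1988.875 → ⌈·⌉ = 1989
j=8: r + 7k = 2292.625 → ⌈·⌉ = 2293
j=9: r + 8k = 2596.375 → ⌈·⌉ = 2597
j=10: r + 9k = 2900.125 → ⌈·⌉ = 2901
j=11: r + 10k = 3203.875 → ⌈·⌉ = 3204
j=12: r + 11k = 3507.625 → ⌈·⌉ = 3508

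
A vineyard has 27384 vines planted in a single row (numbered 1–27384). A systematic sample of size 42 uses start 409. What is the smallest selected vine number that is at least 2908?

3017

k = 27384/42 = 652
Steps past start: ⌈(2908 − 409)/652⌉ = ⌈2499/652⌉ = 4
Selected vine: 409 + 4×652 = 3017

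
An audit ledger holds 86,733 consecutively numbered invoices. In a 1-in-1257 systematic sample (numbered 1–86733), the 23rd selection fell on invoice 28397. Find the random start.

k = 1257
r = 28397 − (23−1)×1257 = 28397 − 27654 = 743

743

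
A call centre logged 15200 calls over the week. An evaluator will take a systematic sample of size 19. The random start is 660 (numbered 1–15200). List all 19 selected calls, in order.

k = N/n = 15200/19 = 800
call 1: 660
call 2: 660 + 800 = 1460
call 3: 1460 + 800 = 2260
call 4: 2260 + 800 = 3060
call 5: 3060 + 800 = 3860
call 6: 3860 + 800 = 4660
call 7: 4660 + 800 = 5460
call 8: 5460 + 800 = 6260
call 9: 6260 + 800 = 7060
call 10: 7060 + 800 = 7860
call 11: 7860 + 800 = 8660
call 12: 8660 + 800 = 9460
call 13: 9460 + 800 = 10260
call 14: 10260 + 800 = 11060
call 15: 11060 + 800 = 11860
call 16: 11860 + 800 = 12660
call 17: 12660 + 800 = 13460
call 18: 13460 + 800 = 14260
call 19: 14260 + 800 = 15060

660, 1460, 2260, 3060, 3860, 4660, 5460, 6260, 7060, 7860, 8660, 9460, 10260, 11060, 11860, 12660, 13460, 14260, 15060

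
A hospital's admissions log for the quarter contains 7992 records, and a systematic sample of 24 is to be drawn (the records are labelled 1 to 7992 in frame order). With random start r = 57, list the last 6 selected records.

k = N/n = 7992/24 = 333
19th selection = 57 + 18×333 = 6051
20th: 6051 + 333 = 6384
21st: 6384 + 333 = 6717
22nd: 6717 + 333 = 7050
23rd: 7050 + 333 = 7383
24th: 7383 + 333 = 7716

6051, 6384, 6717, 7050, 7383, 7716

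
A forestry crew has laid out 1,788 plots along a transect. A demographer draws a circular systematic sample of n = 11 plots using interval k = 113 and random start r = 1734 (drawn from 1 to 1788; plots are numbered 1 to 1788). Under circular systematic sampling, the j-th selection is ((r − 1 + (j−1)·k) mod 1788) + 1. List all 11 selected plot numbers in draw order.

Selection 1: 1734
Selection 2: 1734 + 113 = 1847 → 1847 − 1788 = 59
Selection 3: 59 + 113 = 172
Selection 4: 172 + 113 = 285
Selection 5: 285 + 113 = 398
Selection 6: 398 + 113 = 511
Selection 7: 511 + 113 = 624
Selection 8: 624 + 113 = 737
Selection 9: 737 + 113 = 850
Selection 10: 850 + 113 = 963
Selection 11: 963 + 113 = 1076

1734, 59, 172, 285, 398, 511, 624, 737, 850, 963, 1076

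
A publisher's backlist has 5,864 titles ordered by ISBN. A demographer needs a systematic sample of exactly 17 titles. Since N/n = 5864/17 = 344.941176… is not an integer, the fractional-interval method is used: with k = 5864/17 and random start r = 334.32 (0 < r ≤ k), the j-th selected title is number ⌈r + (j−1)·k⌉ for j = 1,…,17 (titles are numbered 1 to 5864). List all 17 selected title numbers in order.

335, 680, 1025, 1370, 1715, 2060, 2404, 2749, 3094, 3439, 3784, 4129, 4474, 4819, 5164, 5509, 5854

j=1: r + 0k = 334.32 → ⌈·⌉ = 335
j=2: r + 1k = 679.261176… → ⌈·⌉ = 680
j=3: r + 2k = 1024.202352… → ⌈·⌉ = 1025
j=4: r + 3k = 1369.143529… → ⌈·⌉ = 1370
j=5: r + 4k = 1714.084705… → ⌈·⌉ = 1715
j=6: r + 5k = 2059.025882… → ⌈·⌉ = 2060
j=7: r + 6k = 2403.967058… → ⌈·⌉ = 2404
j=8: r + 7k = 2748.908235… → ⌈·⌉ = 2749
j=9: r + 8k = 3093.849411… → ⌈·⌉ = 3094
j=10: r + 9k = 3438.790588… → ⌈·⌉ = 3439
j=11: r + 10k = 3783.731764… → ⌈·⌉ = 3784
j=12: r + 11k = 4128.672941… → ⌈·⌉ = 4129
j=13: r + 12k = 4473.614117… → ⌈·⌉ = 4474
j=14: r + 13k = 4818.555294… → ⌈·⌉ = 4819
j=15: r + 14k = 5163.496470… → ⌈·⌉ = 5164
j=16: r + 15k = 5508.437647… → ⌈·⌉ = 5509
j=17: r + 16k = 5853.378823… → ⌈·⌉ = 5854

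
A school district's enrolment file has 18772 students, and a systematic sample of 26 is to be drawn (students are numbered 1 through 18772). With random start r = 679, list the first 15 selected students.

679, 1401, 2123, 2845, 3567, 4289, 5011, 5733, 6455, 7177, 7899, 8621, 9343, 10065, 10787

k = N/n = 18772/26 = 722
student 1: 679
student 2: 679 + 722 = 1401
student 3: 1401 + 722 = 2123
student 4: 2123 + 722 = 2845
student 5: 2845 + 722 = 3567
student 6: 3567 + 722 = 4289
student 7: 4289 + 722 = 5011
student 8: 5011 + 722 = 5733
student 9: 5733 + 722 = 6455
student 10: 6455 + 722 = 7177
student 11: 7177 + 722 = 7899
student 12: 7899 + 722 = 8621
student 13: 8621 + 722 = 9343
student 14: 9343 + 722 = 10065
student 15: 10065 + 722 = 10787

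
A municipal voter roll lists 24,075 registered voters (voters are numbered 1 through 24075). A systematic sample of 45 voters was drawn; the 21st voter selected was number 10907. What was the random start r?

207

k = 24075/45 = 535
r = 10907 − (21−1)×535 = 10907 − 10700 = 207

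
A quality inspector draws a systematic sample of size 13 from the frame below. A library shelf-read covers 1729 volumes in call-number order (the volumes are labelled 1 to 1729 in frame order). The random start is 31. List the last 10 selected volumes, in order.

430, 563, 696, 829, 962, 1095, 1228, 1361, 1494, 1627

k = N/n = 1729/13 = 133
4th selection = 31 + 3×133 = 430
5th: 430 + 133 = 563
6th: 563 + 133 = 696
7th: 696 + 133 = 829
8th: 829 + 133 = 962
9th: 962 + 133 = 1095
10th: 1095 + 133 = 1228
11th: 1228 + 133 = 1361
12th: 1361 + 133 = 1494
13th: 1494 + 133 = 1627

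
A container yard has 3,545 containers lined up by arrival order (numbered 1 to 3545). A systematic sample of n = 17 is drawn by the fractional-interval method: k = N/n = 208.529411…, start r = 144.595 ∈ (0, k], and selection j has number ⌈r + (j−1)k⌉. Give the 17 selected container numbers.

j=1: r + 0k = 144.595 → ⌈·⌉ = 145
j=2: r + 1k = 353.124411… → ⌈·⌉ = 354
j=3: r + 2k = 561.653823… → ⌈·⌉ = 562
j=4: r + 3k = 770.183235… → ⌈·⌉ = 771
j=5: r + 4k = 978.712647… → ⌈·⌉ = 979
j=6: r + 5k = 1187.242058… → ⌈·⌉ = 1188
j=7: r + 6k = 1395.771470… → ⌈·⌉ = 1396
j=8: r + 7k = 1604.300882… → ⌈·⌉ = 1605
j=9: r + 8k = 1812.830294… → ⌈·⌉ = 1813
j=10: r + 9k = 2021.359705… → ⌈·⌉ = 2022
j=11: r + 10k = 2229.889117… → ⌈·⌉ = 2230
j=12: r + 11k = 2438.418529… → ⌈·⌉ = 2439
j=13: r + 12k = 2646.947941… → ⌈·⌉ = 2647
j=14: r + 13k = 2855.477352… → ⌈·⌉ = 2856
j=15: r + 14k = 3064.006764… → ⌈·⌉ = 3065
j=16: r + 15k = 3272.536176… → ⌈·⌉ = 3273
j=17: r + 16k = 3481.065588… → ⌈·⌉ = 3482

145, 354, 562, 771, 979, 1188, 1396, 1605, 1813, 2022, 2230, 2439, 2647, 2856, 3065, 3273, 3482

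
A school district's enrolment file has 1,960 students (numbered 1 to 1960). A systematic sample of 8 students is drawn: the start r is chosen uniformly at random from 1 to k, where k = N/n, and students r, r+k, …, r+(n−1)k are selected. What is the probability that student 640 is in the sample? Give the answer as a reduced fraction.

k = 1960/8 = 245.
Student 640 is selected iff r ≡ 640 (mod 245); exactly one such r in {1,…,245}.
Inclusion probability = 1/245.

1/245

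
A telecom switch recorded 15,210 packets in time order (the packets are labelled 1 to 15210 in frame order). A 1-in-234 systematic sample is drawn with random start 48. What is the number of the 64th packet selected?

k = 234
64th selection = r + (64−1)·k = 48 + 63×234 = 48 + 14742 = 14790

14790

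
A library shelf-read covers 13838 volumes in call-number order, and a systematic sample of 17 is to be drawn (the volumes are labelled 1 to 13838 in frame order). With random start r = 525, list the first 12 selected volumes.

k = N/n = 13838/17 = 814
volume 1: 525
volume 2: 525 + 814 = 1339
volume 3: 1339 + 814 = 2153
volume 4: 2153 + 814 = 2967
volume 5: 2967 + 814 = 3781
volume 6: 3781 + 814 = 4595
volume 7: 4595 + 814 = 5409
volume 8: 5409 + 814 = 6223
volume 9: 6223 + 814 = 7037
volume 10: 7037 + 814 = 7851
volume 11: 7851 + 814 = 8665
volume 12: 8665 + 814 = 9479

525, 1339, 2153, 2967, 3781, 4595, 5409, 6223, 7037, 7851, 8665, 9479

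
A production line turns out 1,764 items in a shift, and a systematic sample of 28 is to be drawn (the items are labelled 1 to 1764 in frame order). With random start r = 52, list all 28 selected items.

k = N/n = 1764/28 = 63
item 1: 52
item 2: 52 + 63 = 115
item 3: 115 + 63 = 178
item 4: 178 + 63 = 241
item 5: 241 + 63 = 304
item 6: 304 + 63 = 367
item 7: 367 + 63 = 430
item 8: 430 + 63 = 493
item 9: 493 + 63 = 556
item 10: 556 + 63 = 619
item 11: 619 + 63 = 682
item 12: 682 + 63 = 745
item 13: 745 + 63 = 808
item 14: 808 + 63 = 871
item 15: 871 + 63 = 934
item 16: 934 + 63 = 997
item 17: 997 + 63 = 1060
item 18: 1060 + 63 = 1123
item 19: 1123 + 63 = 1186
item 20: 1186 + 63 = 1249
item 21: 1249 + 63 = 1312
item 22: 1312 + 63 = 1375
item 23: 1375 + 63 = 1438
item 24: 1438 + 63 = 1501
item 25: 1501 + 63 = 1564
item 26: 1564 + 63 = 1627
item 27: 1627 + 63 = 1690
item 28: 1690 + 63 = 1753

52, 115, 178, 241, 304, 367, 430, 493, 556, 619, 682, 745, 808, 871, 934, 997, 1060, 1123, 1186, 1249, 1312, 1375, 1438, 1501, 1564, 1627, 1690, 1753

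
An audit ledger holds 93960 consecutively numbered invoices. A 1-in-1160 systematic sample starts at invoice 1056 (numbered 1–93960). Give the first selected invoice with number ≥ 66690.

k = 1160
Steps past start: ⌈(66690 − 1056)/1160⌉ = ⌈65634/1160⌉ = 57
Selected invoice: 1056 + 57×1160 = 67176

67176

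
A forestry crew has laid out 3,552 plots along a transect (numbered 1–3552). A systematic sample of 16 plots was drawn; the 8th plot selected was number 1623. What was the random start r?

69

k = 3552/16 = 222
r = 1623 − (8−1)×222 = 1623 − 1554 = 69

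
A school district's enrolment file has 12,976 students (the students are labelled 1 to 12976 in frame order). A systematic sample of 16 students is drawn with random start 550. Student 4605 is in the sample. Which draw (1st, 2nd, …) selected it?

k = 12976/16 = 811
position = (4605 − 550)/811 + 1 = 4055/811 + 1 = 5 + 1 = 6

6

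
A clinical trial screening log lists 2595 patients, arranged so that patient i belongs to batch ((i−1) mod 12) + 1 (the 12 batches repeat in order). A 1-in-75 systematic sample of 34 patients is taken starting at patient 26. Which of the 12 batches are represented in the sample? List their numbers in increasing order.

Consecutive selections differ by k = 75, so their batch numbers differ by 75 mod 12 = 3.
gcd(75, 12) = 3, so the sample visits 12/3 = 4 distinct residues mod 12.
Start 26 is batch 2; the batches hit are 2, 5, 8, 11.

2, 5, 8, 11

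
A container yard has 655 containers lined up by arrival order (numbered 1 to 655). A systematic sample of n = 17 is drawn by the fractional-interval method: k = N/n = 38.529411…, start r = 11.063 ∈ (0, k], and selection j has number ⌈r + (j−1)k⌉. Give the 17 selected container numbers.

j=1: r + 0k = 11.063 → ⌈·⌉ = 12
j=2: r + 1k = 49.592411… → ⌈·⌉ = 50
j=3: r + 2k = 88.121823… → ⌈·⌉ = 89
j=4: r + 3k = 126.651235… → ⌈·⌉ = 127
j=5: r + 4k = 165.180647… → ⌈·⌉ = 166
j=6: r + 5k = 203.710058… → ⌈·⌉ = 204
j=7: r + 6k = 242.239470… → ⌈·⌉ = 243
j=8: r + 7k = 280.768882… → ⌈·⌉ = 281
j=9: r + 8k = 319.298294… → ⌈·⌉ = 320
j=10: r + 9k = 357.827705… → ⌈·⌉ = 358
j=11: r + 10k = 396.357117… → ⌈·⌉ = 397
j=12: r + 11k = 434.886529… → ⌈·⌉ = 435
j=13: r + 12k = 473.415941… → ⌈·⌉ = 474
j=14: r + 13k = 511.945352… → ⌈·⌉ = 512
j=15: r + 14k = 550.474764… → ⌈·⌉ = 551
j=16: r + 15k = 589.004176… → ⌈·⌉ = 590
j=17: r + 16k = 627.533588… → ⌈·⌉ = 628

12, 50, 89, 127, 166, 204, 243, 281, 320, 358, 397, 435, 474, 512, 551, 590, 628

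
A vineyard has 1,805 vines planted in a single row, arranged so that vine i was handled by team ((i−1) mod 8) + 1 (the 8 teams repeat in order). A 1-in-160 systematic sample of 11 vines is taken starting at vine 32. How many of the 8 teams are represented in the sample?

Consecutive selections differ by k = 160, so their team numbers differ by 160 mod 8 = 0.
gcd(160, 8) = 8, so the sample visits 8/8 = 1 distinct residues mod 8.
Start 32 is team 8; the teams hit are 8.

1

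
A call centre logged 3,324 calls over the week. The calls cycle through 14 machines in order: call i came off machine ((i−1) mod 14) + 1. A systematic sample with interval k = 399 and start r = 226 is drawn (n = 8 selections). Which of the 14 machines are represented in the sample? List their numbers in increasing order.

Consecutive selections differ by k = 399, so their machine numbers differ by 399 mod 14 = 7.
gcd(399, 14) = 7, so the sample visits 14/7 = 2 distinct residues mod 14.
Start 226 is machine 2; the machines hit are 2, 9.

2, 9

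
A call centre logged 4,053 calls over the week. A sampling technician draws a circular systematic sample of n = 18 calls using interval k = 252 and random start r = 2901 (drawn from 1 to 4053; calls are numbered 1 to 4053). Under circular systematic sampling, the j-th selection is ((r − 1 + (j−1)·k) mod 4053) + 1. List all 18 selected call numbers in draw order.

Selection 1: 2901
Selection 2: 2901 + 252 = 3153
Selection 3: 3153 + 252 = 3405
Selection 4: 3405 + 252 = 3657
Selection 5: 3657 + 252 = 3909
Selection 6: 3909 + 252 = 4161 → 4161 − 4053 = 108
Selection 7: 108 + 252 = 360
Selection 8: 360 + 252 = 612
Selection 9: 612 + 252 = 864
Selection 10: 864 + 252 = 1116
Selection 11: 1116 + 252 = 1368
Selection 12: 1368 + 252 = 1620
Selection 13: 1620 + 252 = 1872
Selection 14: 1872 + 252 = 2124
Selection 15: 2124 + 252 = 2376
Selection 16: 2376 + 252 = 2628
Selection 17: 2628 + 252 = 2880
Selection 18: 2880 + 252 = 3132

2901, 3153, 3405, 3657, 3909, 108, 360, 612, 864, 1116, 1368, 1620, 1872, 2124, 2376, 2628, 2880, 3132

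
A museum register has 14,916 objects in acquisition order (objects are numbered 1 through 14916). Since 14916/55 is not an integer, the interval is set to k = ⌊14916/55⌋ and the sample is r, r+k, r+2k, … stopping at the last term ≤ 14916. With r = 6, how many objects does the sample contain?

56

k = ⌊14916/55⌋ = 271
Achieved size = ⌊(14916 − 6)/271⌋ + 1 = ⌊14910/271⌋ + 1 = 55 + 1 = 56
(last selection: 6 + 55×271 = 14911 ≤ 14916; next would be 15182 > 14916)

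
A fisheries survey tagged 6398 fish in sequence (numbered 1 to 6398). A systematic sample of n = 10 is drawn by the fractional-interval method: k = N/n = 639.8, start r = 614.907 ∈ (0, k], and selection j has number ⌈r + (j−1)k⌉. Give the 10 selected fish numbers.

j=1: r + 0k = 614.907 → ⌈·⌉ = 615
j=2: r + 1k = 1254.707 → ⌈·⌉ = 1255
j=3: r + 2k = 1894.507 → ⌈·⌉ = 1895
j=4: r + 3k = 2534.307 → ⌈·⌉ = 2535
j=5: r + 4k = 3174.107 → ⌈·⌉ = 3175
j=6: r + 5k = 3813.907 → ⌈·⌉ = 3814
j=7: r + 6k = 4453.707 → ⌈·⌉ = 4454
j=8: r + 7k = 5093.507 → ⌈·⌉ = 5094
j=9: r + 8k = 5733.307 → ⌈·⌉ = 5734
j=10: r + 9k = 6373.107 → ⌈·⌉ = 6374

615, 1255, 1895, 2535, 3175, 3814, 4454, 5094, 5734, 6374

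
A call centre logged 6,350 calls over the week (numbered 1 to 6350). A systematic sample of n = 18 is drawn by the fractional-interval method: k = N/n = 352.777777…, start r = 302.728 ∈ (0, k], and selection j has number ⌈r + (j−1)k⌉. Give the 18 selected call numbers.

303, 656, 1009, 1362, 1714, 2067, 2420, 2773, 3125, 3478, 3831, 4184, 4537, 4889, 5242, 5595, 5948, 6300

j=1: r + 0k = 302.728 → ⌈·⌉ = 303
j=2: r + 1k = 655.505777… → ⌈·⌉ = 656
j=3: r + 2k = 1008.283555… → ⌈·⌉ = 1009
j=4: r + 3k = 1361.061333… → ⌈·⌉ = 1362
j=5: r + 4k = 1713.839111… → ⌈·⌉ = 1714
j=6: r + 5k = 2066.616888… → ⌈·⌉ = 2067
j=7: r + 6k = 2419.394666… → ⌈·⌉ = 2420
j=8: r + 7k = 2772.172444… → ⌈·⌉ = 2773
j=9: r + 8k = 3124.950222… → ⌈·⌉ = 3125
j=10: r + 9k = 3477.728 → ⌈·⌉ = 3478
j=11: r + 10k = 3830.505777… → ⌈·⌉ = 3831
j=12: r + 11k = 4183.283555… → ⌈·⌉ = 4184
j=13: r + 12k = 4536.061333… → ⌈·⌉ = 4537
j=14: r + 13k = 4888.839111… → ⌈·⌉ = 4889
j=15: r + 14k = 5241.616888… → ⌈·⌉ = 5242
j=16: r + 15k = 5594.394666… → ⌈·⌉ = 5595
j=17: r + 16k = 5947.172444… → ⌈·⌉ = 5948
j=18: r + 17k = 6299.950222… → ⌈·⌉ = 6300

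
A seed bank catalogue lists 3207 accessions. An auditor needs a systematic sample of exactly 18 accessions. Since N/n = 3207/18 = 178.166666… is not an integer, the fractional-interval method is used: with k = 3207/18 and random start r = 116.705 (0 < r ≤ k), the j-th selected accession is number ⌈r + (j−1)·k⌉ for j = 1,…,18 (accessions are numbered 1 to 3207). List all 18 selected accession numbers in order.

117, 295, 474, 652, 830, 1008, 1186, 1364, 1543, 1721, 1899, 2077, 2255, 2433, 2612, 2790, 2968, 3146

j=1: r + 0k = 116.705 → ⌈·⌉ = 117
j=2: r + 1k = 294.871666… → ⌈·⌉ = 295
j=3: r + 2k = 473.038333… → ⌈·⌉ = 474
j=4: r + 3k = 651.205 → ⌈·⌉ = 652
j=5: r + 4k = 829.371666… → ⌈·⌉ = 830
j=6: r + 5k = 1007.538333… → ⌈·⌉ = 1008
j=7: r + 6k = 1185.705 → ⌈·⌉ = 1186
j=8: r + 7k = 1363.871666… → ⌈·⌉ = 1364
j=9: r + 8k = 1542.038333… → ⌈·⌉ = 1543
j=10: r + 9k = 1720.205 → ⌈·⌉ = 1721
j=11: r + 10k = 1898.371666… → ⌈·⌉ = 1899
j=12: r + 11k = 2076.538333… → ⌈·⌉ = 2077
j=13: r + 12k = 2254.705 → ⌈·⌉ = 2255
j=14: r + 13k = 2432.871666… → ⌈·⌉ = 2433
j=15: r + 14k = 2611.038333… → ⌈·⌉ = 2612
j=16: r + 15k = 2789.205 → ⌈·⌉ = 2790
j=17: r + 16k = 2967.371666… → ⌈·⌉ = 2968
j=18: r + 17k = 3145.538333… → ⌈·⌉ = 3146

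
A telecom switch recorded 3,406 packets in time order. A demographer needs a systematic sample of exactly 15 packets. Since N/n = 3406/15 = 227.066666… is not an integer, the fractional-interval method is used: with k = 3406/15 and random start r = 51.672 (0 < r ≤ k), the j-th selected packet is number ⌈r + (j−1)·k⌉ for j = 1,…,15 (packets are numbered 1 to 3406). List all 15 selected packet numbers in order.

j=1: r + 0k = 51.672 → ⌈·⌉ = 52
j=2: r + 1k = 278.738666… → ⌈·⌉ = 279
j=3: r + 2k = 505.805333… → ⌈·⌉ = 506
j=4: r + 3k = 732.872 → ⌈·⌉ = 733
j=5: r + 4k = 959.938666… → ⌈·⌉ = 960
j=6: r + 5k = 1187.005333… → ⌈·⌉ = 1188
j=7: r + 6k = 1414.072 → ⌈·⌉ = 1415
j=8: r + 7k = 1641.138666… → ⌈·⌉ = 1642
j=9: r + 8k = 1868.205333… → ⌈·⌉ = 1869
j=10: r + 9k = 2095.272 → ⌈·⌉ = 2096
j=11: r + 10k = 2322.338666… → ⌈·⌉ = 2323
j=12: r + 11k = 2549.405333… → ⌈·⌉ = 2550
j=13: r + 12k = 2776.472 → ⌈·⌉ = 2777
j=14: r + 13k = 3003.538666… → ⌈·⌉ = 3004
j=15: r + 14k = 3230.605333… → ⌈·⌉ = 3231

52, 279, 506, 733, 960, 1188, 1415, 1642, 1869, 2096, 2323, 2550, 2777, 3004, 3231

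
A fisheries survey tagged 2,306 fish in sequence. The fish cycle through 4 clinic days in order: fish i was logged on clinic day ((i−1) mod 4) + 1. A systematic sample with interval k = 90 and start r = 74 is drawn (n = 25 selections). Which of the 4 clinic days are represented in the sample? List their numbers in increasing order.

Consecutive selections differ by k = 90, so their clinic day numbers differ by 90 mod 4 = 2.
gcd(90, 4) = 2, so the sample visits 4/2 = 2 distinct residues mod 4.
Start 74 is clinic day 2; the clinic days hit are 2, 4.

2, 4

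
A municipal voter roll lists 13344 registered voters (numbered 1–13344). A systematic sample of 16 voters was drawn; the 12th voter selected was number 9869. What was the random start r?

k = 13344/16 = 834
r = 9869 − (12−1)×834 = 9869 − 9174 = 695

695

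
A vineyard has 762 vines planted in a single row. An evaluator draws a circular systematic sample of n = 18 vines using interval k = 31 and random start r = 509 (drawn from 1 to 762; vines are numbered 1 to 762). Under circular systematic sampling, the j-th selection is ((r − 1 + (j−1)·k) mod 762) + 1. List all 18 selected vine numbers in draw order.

509, 540, 571, 602, 633, 664, 695, 726, 757, 26, 57, 88, 119, 150, 181, 212, 243, 274

Selection 1: 509
Selection 2: 509 + 31 = 540
Selection 3: 540 + 31 = 571
Selection 4: 571 + 31 = 602
Selection 5: 602 + 31 = 633
Selection 6: 633 + 31 = 664
Selection 7: 664 + 31 = 695
Selection 8: 695 + 31 = 726
Selection 9: 726 + 31 = 757
Selection 10: 757 + 31 = 788 → 788 − 762 = 26
Selection 11: 26 + 31 = 57
Selection 12: 57 + 31 = 88
Selection 13: 88 + 31 = 119
Selection 14: 119 + 31 = 150
Selection 15: 150 + 31 = 181
Selection 16: 181 + 31 = 212
Selection 17: 212 + 31 = 243
Selection 18: 243 + 31 = 274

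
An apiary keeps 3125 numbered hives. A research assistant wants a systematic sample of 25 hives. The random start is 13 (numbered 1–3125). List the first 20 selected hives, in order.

k = N/n = 3125/25 = 125
hive 1: 13
hive 2: 13 + 125 = 138
hive 3: 138 + 125 = 263
hive 4: 263 + 125 = 388
hive 5: 388 + 125 = 513
hive 6: 513 + 125 = 638
hive 7: 638 + 125 = 763
hive 8: 763 + 125 = 888
hive 9: 888 + 125 = 1013
hive 10: 1013 + 125 = 1138
hive 11: 1138 + 125 = 1263
hive 12: 1263 + 125 = 1388
hive 13: 1388 + 125 = 1513
hive 14: 1513 + 125 = 1638
hive 15: 1638 + 125 = 1763
hive 16: 1763 + 125 = 1888
hive 17: 1888 + 125 = 2013
hive 18: 2013 + 125 = 2138
hive 19: 2138 + 125 = 2263
hive 20: 2263 + 125 = 2388

13, 138, 263, 388, 513, 638, 763, 888, 1013, 1138, 1263, 1388, 1513, 1638, 1763, 1888, 2013, 2138, 2263, 2388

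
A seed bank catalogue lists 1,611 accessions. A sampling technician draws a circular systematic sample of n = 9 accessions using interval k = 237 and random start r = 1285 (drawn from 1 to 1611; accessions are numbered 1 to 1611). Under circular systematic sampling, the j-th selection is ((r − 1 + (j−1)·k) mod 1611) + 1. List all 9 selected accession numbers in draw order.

1285, 1522, 148, 385, 622, 859, 1096, 1333, 1570

Selection 1: 1285
Selection 2: 1285 + 237 = 1522
Selection 3: 1522 + 237 = 1759 → 1759 − 1611 = 148
Selection 4: 148 + 237 = 385
Selection 5: 385 + 237 = 622
Selection 6: 622 + 237 = 859
Selection 7: 859 + 237 = 1096
Selection 8: 1096 + 237 = 1333
Selection 9: 1333 + 237 = 1570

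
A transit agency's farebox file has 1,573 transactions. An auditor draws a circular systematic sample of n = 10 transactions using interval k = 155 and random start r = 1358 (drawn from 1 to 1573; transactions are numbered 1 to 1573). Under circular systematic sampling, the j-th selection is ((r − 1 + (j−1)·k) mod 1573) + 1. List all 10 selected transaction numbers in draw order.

1358, 1513, 95, 250, 405, 560, 715, 870, 1025, 1180

Selection 1: 1358
Selection 2: 1358 + 155 = 1513
Selection 3: 1513 + 155 = 1668 → 1668 − 1573 = 95
Selection 4: 95 + 155 = 250
Selection 5: 250 + 155 = 405
Selection 6: 405 + 155 = 560
Selection 7: 560 + 155 = 715
Selection 8: 715 + 155 = 870
Selection 9: 870 + 155 = 1025
Selection 10: 1025 + 155 = 1180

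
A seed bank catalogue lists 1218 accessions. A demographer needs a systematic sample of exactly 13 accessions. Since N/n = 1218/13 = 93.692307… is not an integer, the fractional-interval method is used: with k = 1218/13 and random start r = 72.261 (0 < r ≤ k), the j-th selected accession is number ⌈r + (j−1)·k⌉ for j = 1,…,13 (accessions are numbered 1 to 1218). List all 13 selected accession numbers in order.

73, 166, 260, 354, 448, 541, 635, 729, 822, 916, 1010, 1103, 1197

j=1: r + 0k = 72.261 → ⌈·⌉ = 73
j=2: r + 1k = 165.953307… → ⌈·⌉ = 166
j=3: r + 2k = 259.645615… → ⌈·⌉ = 260
j=4: r + 3k = 353.337923… → ⌈·⌉ = 354
j=5: r + 4k = 447.030230… → ⌈·⌉ = 448
j=6: r + 5k = 540.722538… → ⌈·⌉ = 541
j=7: r + 6k = 634.414846… → ⌈·⌉ = 635
j=8: r + 7k = 728.107153… → ⌈·⌉ = 729
j=9: r + 8k = 821.799461… → ⌈·⌉ = 822
j=10: r + 9k = 915.491769… → ⌈·⌉ = 916
j=11: r + 10k = 1009.184076… → ⌈·⌉ = 1010
j=12: r + 11k = 1102.876384… → ⌈·⌉ = 1103
j=13: r + 12k = 1196.568692… → ⌈·⌉ = 1197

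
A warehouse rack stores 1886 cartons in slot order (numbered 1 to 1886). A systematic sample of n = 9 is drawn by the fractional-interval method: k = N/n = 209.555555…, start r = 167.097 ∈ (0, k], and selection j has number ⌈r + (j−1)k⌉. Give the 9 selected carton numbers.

j=1: r + 0k = 167.097 → ⌈·⌉ = 168
j=2: r + 1k = 376.652555… → ⌈·⌉ = 377
j=3: r + 2k = 586.208111… → ⌈·⌉ = 587
j=4: r + 3k = 795.763666… → ⌈·⌉ = 796
j=5: r + 4k = 1005.319222… → ⌈·⌉ = 1006
j=6: r + 5k = 1214.874777… → ⌈·⌉ = 1215
j=7: r + 6k = 1424.430333… → ⌈·⌉ = 1425
j=8: r + 7k = 1633.985888… → ⌈·⌉ = 1634
j=9: r + 8k = 1843.541444… → ⌈·⌉ = 1844

168, 377, 587, 796, 1006, 1215, 1425, 1634, 1844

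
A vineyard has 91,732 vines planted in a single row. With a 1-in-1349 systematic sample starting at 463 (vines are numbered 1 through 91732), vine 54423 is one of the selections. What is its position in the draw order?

41

k = 1349
position = (54423 − 463)/1349 + 1 = 53960/1349 + 1 = 40 + 1 = 41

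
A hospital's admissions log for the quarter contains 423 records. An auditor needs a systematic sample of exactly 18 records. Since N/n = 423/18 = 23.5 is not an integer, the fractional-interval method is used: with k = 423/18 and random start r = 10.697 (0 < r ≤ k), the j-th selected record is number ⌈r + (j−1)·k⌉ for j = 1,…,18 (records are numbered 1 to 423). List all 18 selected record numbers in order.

j=1: r + 0k = 10.697 → ⌈·⌉ = 11
j=2: r + 1k = 34.197 → ⌈·⌉ = 35
j=3: r + 2k = 57.697 → ⌈·⌉ = 58
j=4: r + 3k = 81.197 → ⌈·⌉ = 82
j=5: r + 4k = 104.697 → ⌈·⌉ = 105
j=6: r + 5k = 128.197 → ⌈·⌉ = 129
j=7: r + 6k = 151.697 → ⌈·⌉ = 152
j=8: r + 7k = 175.197 → ⌈·⌉ = 176
j=9: r + 8k = 198.697 → ⌈·⌉ = 199
j=10: r + 9k = 222.197 → ⌈·⌉ = 223
j=11: r + 10k = 245.697 → ⌈·⌉ = 246
j=12: r + 11k = 269.197 → ⌈·⌉ = 270
j=13: r + 12k = 292.697 → ⌈·⌉ = 293
j=14: r + 13k = 316.197 → ⌈·⌉ = 317
j=15: r + 14k = 339.697 → ⌈·⌉ = 340
j=16: r + 15k = 363.197 → ⌈·⌉ = 364
j=17: r + 16k = 386.697 → ⌈·⌉ = 387
j=18: r + 17k = 410.197 → ⌈·⌉ = 411

11, 35, 58, 82, 105, 129, 152, 176, 199, 223, 246, 270, 293, 317, 340, 364, 387, 411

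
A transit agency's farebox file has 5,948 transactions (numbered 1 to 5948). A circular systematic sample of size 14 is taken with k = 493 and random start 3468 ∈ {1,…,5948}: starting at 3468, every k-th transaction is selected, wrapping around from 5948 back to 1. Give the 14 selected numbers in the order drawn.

3468, 3961, 4454, 4947, 5440, 5933, 478, 971, 1464, 1957, 2450, 2943, 3436, 3929

Selection 1: 3468
Selection 2: 3468 + 493 = 3961
Selection 3: 3961 + 493 = 4454
Selection 4: 4454 + 493 = 4947
Selection 5: 4947 + 493 = 5440
Selection 6: 5440 + 493 = 5933
Selection 7: 5933 + 493 = 6426 → 6426 − 5948 = 478
Selection 8: 478 + 493 = 971
Selection 9: 971 + 493 = 1464
Selection 10: 1464 + 493 = 1957
Selection 11: 1957 + 493 = 2450
Selection 12: 2450 + 493 = 2943
Selection 13: 2943 + 493 = 3436
Selection 14: 3436 + 493 = 3929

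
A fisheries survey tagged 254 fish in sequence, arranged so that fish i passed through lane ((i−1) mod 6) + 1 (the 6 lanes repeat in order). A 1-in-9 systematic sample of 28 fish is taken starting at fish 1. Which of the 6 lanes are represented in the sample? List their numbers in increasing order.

1, 4

Consecutive selections differ by k = 9, so their lane numbers differ by 9 mod 6 = 3.
gcd(9, 6) = 3, so the sample visits 6/3 = 2 distinct residues mod 6.
Start 1 is lane 1; the lanes hit are 1, 4.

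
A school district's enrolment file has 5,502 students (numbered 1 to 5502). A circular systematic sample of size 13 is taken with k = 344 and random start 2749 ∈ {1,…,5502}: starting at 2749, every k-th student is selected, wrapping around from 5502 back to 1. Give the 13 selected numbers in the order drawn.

Selection 1: 2749
Selection 2: 2749 + 344 = 3093
Selection 3: 3093 + 344 = 3437
Selection 4: 3437 + 344 = 3781
Selection 5: 3781 + 344 = 4125
Selection 6: 4125 + 344 = 4469
Selection 7: 4469 + 344 = 4813
Selection 8: 4813 + 344 = 5157
Selection 9: 5157 + 344 = 5501
Selection 10: 5501 + 344 = 5845 → 5845 − 5502 = 343
Selection 11: 343 + 344 = 687
Selection 12: 687 + 344 = 1031
Selection 13: 1031 + 344 = 1375

2749, 3093, 3437, 3781, 4125, 4469, 4813, 5157, 5501, 343, 687, 1031, 1375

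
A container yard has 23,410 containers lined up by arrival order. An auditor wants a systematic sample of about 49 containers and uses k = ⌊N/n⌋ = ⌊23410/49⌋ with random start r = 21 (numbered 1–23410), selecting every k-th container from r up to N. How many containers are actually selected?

50

k = ⌊23410/49⌋ = 477
Achieved size = ⌊(23410 − 21)/477⌋ + 1 = ⌊23389/477⌋ + 1 = 49 + 1 = 50
(last selection: 21 + 49×477 = 23394 ≤ 23410; next would be 23871 > 23410)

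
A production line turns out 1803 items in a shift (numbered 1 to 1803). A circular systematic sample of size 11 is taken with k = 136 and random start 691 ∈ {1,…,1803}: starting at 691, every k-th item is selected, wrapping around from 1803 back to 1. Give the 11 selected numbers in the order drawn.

691, 827, 963, 1099, 1235, 1371, 1507, 1643, 1779, 112, 248

Selection 1: 691
Selection 2: 691 + 136 = 827
Selection 3: 827 + 136 = 963
Selection 4: 963 + 136 = 1099
Selection 5: 1099 + 136 = 1235
Selection 6: 1235 + 136 = 1371
Selection 7: 1371 + 136 = 1507
Selection 8: 1507 + 136 = 1643
Selection 9: 1643 + 136 = 1779
Selection 10: 1779 + 136 = 1915 → 1915 − 1803 = 112
Selection 11: 112 + 136 = 248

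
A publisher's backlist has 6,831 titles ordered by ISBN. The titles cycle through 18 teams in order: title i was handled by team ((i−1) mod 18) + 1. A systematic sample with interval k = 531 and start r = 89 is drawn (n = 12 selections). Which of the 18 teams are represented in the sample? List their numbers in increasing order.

8, 17

Consecutive selections differ by k = 531, so their team numbers differ by 531 mod 18 = 9.
gcd(531, 18) = 9, so the sample visits 18/9 = 2 distinct residues mod 18.
Start 89 is team 17; the teams hit are 8, 17.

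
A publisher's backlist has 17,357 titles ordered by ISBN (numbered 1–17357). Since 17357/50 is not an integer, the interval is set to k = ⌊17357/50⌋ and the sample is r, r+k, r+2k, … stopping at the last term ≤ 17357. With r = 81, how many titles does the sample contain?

50

k = ⌊17357/50⌋ = 347
Achieved size = ⌊(17357 − 81)/347⌋ + 1 = ⌊17276/347⌋ + 1 = 49 + 1 = 50
(last selection: 81 + 49×347 = 17084 ≤ 17357; next would be 17431 > 17357)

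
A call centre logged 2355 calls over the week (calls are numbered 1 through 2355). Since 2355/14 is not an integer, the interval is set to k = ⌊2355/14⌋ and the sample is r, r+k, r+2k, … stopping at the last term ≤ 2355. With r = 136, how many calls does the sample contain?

k = ⌊2355/14⌋ = 168
Achieved size = ⌊(2355 − 136)/168⌋ + 1 = ⌊2219/168⌋ + 1 = 13 + 1 = 14
(last selection: 136 + 13×168 = 2320 ≤ 2355; next would be 2488 > 2355)

14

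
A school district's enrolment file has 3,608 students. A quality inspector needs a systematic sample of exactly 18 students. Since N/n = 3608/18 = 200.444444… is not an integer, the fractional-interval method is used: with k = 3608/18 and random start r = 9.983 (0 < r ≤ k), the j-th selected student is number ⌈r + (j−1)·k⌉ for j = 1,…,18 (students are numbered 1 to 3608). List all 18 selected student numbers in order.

j=1: r + 0k = 9.983 → ⌈·⌉ = 10
j=2: r + 1k = 210.427444… → ⌈·⌉ = 211
j=3: r + 2k = 410.871888… → ⌈·⌉ = 411
j=4: r + 3k = 611.316333… → ⌈·⌉ = 612
j=5: r + 4k = 811.760777… → ⌈·⌉ = 812
j=6: r + 5k = 1012.205222… → ⌈·⌉ = 1013
j=7: r + 6k = 1212.649666… → ⌈·⌉ = 1213
j=8: r + 7k = 1413.094111… → ⌈·⌉ = 1414
j=9: r + 8k = 1613.538555… → ⌈·⌉ = 1614
j=10: r + 9k = 1813.983 → ⌈·⌉ = 1814
j=11: r + 10k = 2014.427444… → ⌈·⌉ = 2015
j=12: r + 11k = 2214.871888… → ⌈·⌉ = 2215
j=13: r + 12k = 2415.316333… → ⌈·⌉ = 2416
j=14: r + 13k = 2615.760777… → ⌈·⌉ = 2616
j=15: r + 14k = 2816.205222… → ⌈·⌉ = 2817
j=16: r + 15k = 3016.649666… → ⌈·⌉ = 3017
j=17: r + 16k = 3217.094111… → ⌈·⌉ = 3218
j=18: r + 17k = 3417.538555… → ⌈·⌉ = 3418

10, 211, 411, 612, 812, 1013, 1213, 1414, 1614, 1814, 2015, 2215, 2416, 2616, 2817, 3017, 3218, 3418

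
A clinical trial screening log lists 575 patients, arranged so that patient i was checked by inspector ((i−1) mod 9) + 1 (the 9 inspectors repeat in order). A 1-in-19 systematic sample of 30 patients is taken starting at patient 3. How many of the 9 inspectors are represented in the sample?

9

Consecutive selections differ by k = 19, so their inspector numbers differ by 19 mod 9 = 1.
gcd(19, 9) = 1, so the sample visits 9/1 = 9 distinct residues mod 9.
Start 3 is inspector 3; the inspectors hit are 1, 2, 3, 4, 5, 6, 7, 8, 9.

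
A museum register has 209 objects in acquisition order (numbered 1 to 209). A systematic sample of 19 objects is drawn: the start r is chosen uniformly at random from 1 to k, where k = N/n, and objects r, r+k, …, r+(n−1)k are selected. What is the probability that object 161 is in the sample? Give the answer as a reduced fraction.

1/11

k = 209/19 = 11.
Object 161 is selected iff r ≡ 161 (mod 11); exactly one such r in {1,…,11}.
Inclusion probability = 1/11.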